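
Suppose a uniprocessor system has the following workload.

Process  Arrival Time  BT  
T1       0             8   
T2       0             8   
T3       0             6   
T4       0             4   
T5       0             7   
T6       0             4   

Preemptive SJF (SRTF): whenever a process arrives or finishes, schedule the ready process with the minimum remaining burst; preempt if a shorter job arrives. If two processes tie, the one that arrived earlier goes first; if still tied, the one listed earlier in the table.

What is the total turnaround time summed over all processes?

Timeline: | T4 0-4 | T6 4-8 | T3 8-14 | T5 14-21 | T1 21-29 | T2 29-37 |
Completion: T1=29  T2=37  T3=14  T4=4  T5=21  T6=8
Turnaround = completion − arrival: T1=29, T2=37, T3=14, T4=4, T5=21, T6=8
Total turnaround = 29 + 37 + 14 + 4 + 21 + 8 = 113

113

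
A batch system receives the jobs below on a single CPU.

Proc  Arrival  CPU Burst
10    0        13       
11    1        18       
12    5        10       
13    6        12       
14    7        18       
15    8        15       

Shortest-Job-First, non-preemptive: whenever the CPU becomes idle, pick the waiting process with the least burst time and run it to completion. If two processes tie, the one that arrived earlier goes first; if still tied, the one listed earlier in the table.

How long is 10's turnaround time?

Schedule: | 10 0-13 | 12 13-23 | 13 23-35 | 15 35-50 | 11 50-68 | 14 68-86 |
Completion: 10=13  11=68  12=23  13=35  14=86  15=50
Turnaround(10) = completion − arrival = 13 − 0 = 13

13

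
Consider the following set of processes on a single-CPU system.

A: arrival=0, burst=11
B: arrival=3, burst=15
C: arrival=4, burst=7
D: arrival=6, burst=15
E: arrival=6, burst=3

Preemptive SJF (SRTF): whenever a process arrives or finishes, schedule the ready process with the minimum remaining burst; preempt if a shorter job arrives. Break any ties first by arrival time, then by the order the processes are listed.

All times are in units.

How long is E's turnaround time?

3

Timeline: | A 0-6 | E 6-9 | A 9-14 | C 14-21 | B 21-36 | D 36-51 |
Completion: A=14  B=36  C=21  D=51  E=9
Turnaround (C−A): A=14  B=33  C=17  D=45  E=3
Turnaround(E) = completion − arrival = 9 − 6 = 3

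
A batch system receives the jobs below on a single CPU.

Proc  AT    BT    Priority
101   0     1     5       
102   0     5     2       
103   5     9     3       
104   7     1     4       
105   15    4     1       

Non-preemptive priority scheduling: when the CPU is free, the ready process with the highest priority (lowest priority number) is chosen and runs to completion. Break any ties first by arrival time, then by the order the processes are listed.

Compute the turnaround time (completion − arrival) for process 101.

Timeline: | 102 0-5 | 103 5-14 | 104 14-15 | 105 15-19 | 101 19-20 |
Completion: 101=20  102=5  103=14  104=15  105=19
Turnaround (C−A): 101=20  102=5  103=9  104=8  105=4
Turnaround(101) = completion − arrival = 20 − 0 = 20

20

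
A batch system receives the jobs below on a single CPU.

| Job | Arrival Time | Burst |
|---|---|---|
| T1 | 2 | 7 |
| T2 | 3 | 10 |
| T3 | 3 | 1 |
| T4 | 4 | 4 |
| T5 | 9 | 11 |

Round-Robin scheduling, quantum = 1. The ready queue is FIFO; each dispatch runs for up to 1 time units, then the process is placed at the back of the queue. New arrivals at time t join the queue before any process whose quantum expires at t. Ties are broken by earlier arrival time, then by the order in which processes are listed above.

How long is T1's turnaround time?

Timeline: | idle 0-2 | T1 2-3 | T2 3-4 | T3 4-5 | T1 5-6 | T4 6-7 | T2 7-8 | T1 8-9 | T4 9-10 | T2 10-11 | T5 11-12 | T1 12-13 | T4 13-14 | T2 14-15 | T5 15-16 | T1 16-17 | T4 17-18 | T2 18-19 | T5 19-20 | T1 20-21 | T2 21-22 | T5 22-23 | T1 23-24 | T2 24-25 | T5 25-26 | T2 26-27 | T5 27-28 | T2 28-29 | T5 29-30 | T2 30-31 | T5 31-35 |
Completion: T1=24  T2=31  T3=5  T4=18  T5=35
Turnaround(T1) = completion − arrival = 24 − 2 = 22

22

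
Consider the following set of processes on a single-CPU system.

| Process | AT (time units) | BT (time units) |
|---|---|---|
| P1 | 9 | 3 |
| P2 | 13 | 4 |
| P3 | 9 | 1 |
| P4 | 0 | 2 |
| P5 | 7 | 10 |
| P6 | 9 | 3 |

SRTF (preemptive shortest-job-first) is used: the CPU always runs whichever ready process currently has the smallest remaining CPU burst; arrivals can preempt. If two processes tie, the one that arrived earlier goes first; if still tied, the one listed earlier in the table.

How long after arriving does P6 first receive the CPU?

Gantt: | P4 0-2 | idle 2-7 | P5 7-9 | P3 9-10 | P1 10-13 | P6 13-16 | P2 16-20 | P5 20-28 |
Completion: P1=13  P2=20  P3=10  P4=2  P5=28  P6=16
Turnaround (C−A): P1=4  P2=7  P3=1  P4=2  P5=21  P6=7
Response(P6) = first start − arrival = 13 − 9 = 4

4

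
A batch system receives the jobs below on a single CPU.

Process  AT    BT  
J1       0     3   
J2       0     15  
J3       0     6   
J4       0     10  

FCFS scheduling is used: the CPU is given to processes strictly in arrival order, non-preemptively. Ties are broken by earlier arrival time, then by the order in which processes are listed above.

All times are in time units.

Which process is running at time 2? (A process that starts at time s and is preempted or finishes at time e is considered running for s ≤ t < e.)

J1

Timeline: | J1 0-3 | J2 3-18 | J3 18-24 | J4 24-34 |
Completion: J1=3  J2=18  J3=24  J4=34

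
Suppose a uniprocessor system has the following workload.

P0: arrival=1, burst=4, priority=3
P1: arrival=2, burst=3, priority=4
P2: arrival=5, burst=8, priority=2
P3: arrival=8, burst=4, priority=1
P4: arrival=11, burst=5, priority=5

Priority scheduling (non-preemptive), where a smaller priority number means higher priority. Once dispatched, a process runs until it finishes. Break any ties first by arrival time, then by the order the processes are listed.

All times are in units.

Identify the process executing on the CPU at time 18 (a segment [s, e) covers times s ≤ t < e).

P1

Timeline: | idle 0-1 | P0 1-5 | P2 5-13 | P3 13-17 | P1 17-20 | P4 20-25 |
Completion: P0=5  P1=20  P2=13  P3=17  P4=25
Turnaround (C−A): P0=4  P1=18  P2=8  P3=9  P4=14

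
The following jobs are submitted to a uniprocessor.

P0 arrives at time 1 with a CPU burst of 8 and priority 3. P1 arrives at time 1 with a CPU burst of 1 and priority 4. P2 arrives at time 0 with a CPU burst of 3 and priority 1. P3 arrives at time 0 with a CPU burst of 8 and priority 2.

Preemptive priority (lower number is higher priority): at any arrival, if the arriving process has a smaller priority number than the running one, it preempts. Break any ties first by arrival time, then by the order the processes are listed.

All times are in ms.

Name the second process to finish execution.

Gantt: | P2 0-3 | P3 3-11 | P0 11-19 | P1 19-20 |
Completion: P0=19  P1=20  P2=3  P3=11
Turnaround (C−A): P0=18  P1=19  P2=3  P3=11
Finish order: P2 → P3 → P0 → P1

P3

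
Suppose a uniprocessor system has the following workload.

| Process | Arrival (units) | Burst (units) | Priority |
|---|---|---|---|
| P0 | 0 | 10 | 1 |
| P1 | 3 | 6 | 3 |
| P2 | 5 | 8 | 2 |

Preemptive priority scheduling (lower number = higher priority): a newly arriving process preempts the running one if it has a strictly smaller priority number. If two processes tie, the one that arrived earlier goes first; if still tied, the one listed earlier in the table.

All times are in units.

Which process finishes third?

P1

Schedule: | P0 0-10 | P2 10-18 | P1 18-24 |
Completion: P0=10  P1=24  P2=18
Turnaround (C−A): P0=10  P1=21  P2=13
Finish order: P0 → P2 → P1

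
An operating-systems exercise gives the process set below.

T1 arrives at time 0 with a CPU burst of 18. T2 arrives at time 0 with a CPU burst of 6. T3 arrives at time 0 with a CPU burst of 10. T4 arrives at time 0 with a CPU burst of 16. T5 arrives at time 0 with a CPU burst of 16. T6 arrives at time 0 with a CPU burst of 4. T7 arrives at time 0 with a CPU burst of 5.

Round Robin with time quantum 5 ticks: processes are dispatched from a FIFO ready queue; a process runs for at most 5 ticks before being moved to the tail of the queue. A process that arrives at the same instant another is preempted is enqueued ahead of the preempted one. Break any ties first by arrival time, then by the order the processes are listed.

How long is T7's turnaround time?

Timeline: | T1 0-5 | T2 5-10 | T3 10-15 | T4 15-20 | T5 20-25 | T6 25-29 | T7 29-34 | T1 34-39 | T2 39-40 | T3 40-45 | T4 45-50 | T5 50-55 | T1 55-60 | T4 60-65 | T5 65-70 | T1 70-73 | T4 73-74 | T5 74-75 |
Completion: T1=73  T2=40  T3=45  T4=74  T5=75  T6=29  T7=34
Turnaround (C−A): T1=73  T2=40  T3=45  T4=74  T5=75  T6=29  T7=34
Turnaround(T7) = completion − arrival = 34 − 0 = 34

34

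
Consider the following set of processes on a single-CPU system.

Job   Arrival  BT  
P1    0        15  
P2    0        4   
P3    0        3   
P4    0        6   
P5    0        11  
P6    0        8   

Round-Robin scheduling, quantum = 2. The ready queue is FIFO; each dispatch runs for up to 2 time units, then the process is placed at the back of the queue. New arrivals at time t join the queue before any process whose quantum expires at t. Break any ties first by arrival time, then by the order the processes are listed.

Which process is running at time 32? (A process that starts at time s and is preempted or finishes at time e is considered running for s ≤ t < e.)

P1

Gantt: | P1 0-2 | P2 2-4 | P3 4-6 | P4 6-8 | P5 8-10 | P6 10-12 | P1 12-14 | P2 14-16 | P3 16-17 | P4 17-19 | P5 19-21 | P6 21-23 | P1 23-25 | P4 25-27 | P5 27-29 | P6 29-31 | P1 31-33 | P5 33-35 | P6 35-37 | P1 37-39 | P5 39-41 | P1 41-43 | P5 43-44 | P1 44-47 |
Completion: P1=47  P2=16  P3=17  P4=27  P5=44  P6=37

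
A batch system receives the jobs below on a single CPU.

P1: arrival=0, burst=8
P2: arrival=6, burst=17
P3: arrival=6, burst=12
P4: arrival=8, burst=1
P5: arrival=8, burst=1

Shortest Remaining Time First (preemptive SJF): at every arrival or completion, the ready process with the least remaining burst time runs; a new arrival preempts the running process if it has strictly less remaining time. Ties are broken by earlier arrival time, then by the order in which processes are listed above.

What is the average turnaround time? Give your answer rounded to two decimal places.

12.00

Gantt: | P1 0-8 | P4 8-9 | P5 9-10 | P3 10-22 | P2 22-39 |
Completion: P1=8  P2=39  P3=22  P4=9  P5=10
Turnaround (C−A): P1=8  P2=33  P3=16  P4=1  P5=2
Turnaround times: P1=8, P2=33, P3=16, P4=1, P5=2
Average turnaround = (8+33+16+1+2) / 5 = 60/5 = 12.00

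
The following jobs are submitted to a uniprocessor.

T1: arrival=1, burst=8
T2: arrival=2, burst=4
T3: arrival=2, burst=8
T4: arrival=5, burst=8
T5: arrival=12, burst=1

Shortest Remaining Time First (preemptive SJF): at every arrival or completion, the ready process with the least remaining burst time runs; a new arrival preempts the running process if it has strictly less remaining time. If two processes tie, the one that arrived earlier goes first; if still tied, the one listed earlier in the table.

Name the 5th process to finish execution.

T4

Timeline: | idle 0-1 | T1 1-2 | T2 2-6 | T1 6-13 | T5 13-14 | T3 14-22 | T4 22-30 |
Completion: T1=13  T2=6  T3=22  T4=30  T5=14
Turnaround (C−A): T1=12  T2=4  T3=20  T4=25  T5=2
Finish order: T2 → T1 → T5 → T3 → T4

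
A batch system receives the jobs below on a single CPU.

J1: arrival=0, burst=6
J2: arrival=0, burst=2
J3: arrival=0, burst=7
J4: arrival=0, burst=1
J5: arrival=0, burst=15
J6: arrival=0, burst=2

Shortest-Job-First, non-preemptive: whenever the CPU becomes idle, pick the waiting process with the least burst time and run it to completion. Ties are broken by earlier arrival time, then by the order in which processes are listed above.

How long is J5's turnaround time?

33

Gantt: | J4 0-1 | J2 1-3 | J6 3-5 | J1 5-11 | J3 11-18 | J5 18-33 |
Completion: J1=11  J2=3  J3=18  J4=1  J5=33  J6=5
Turnaround (C−A): J1=11  J2=3  J3=18  J4=1  J5=33  J6=5
Turnaround(J5) = completion − arrival = 33 − 0 = 33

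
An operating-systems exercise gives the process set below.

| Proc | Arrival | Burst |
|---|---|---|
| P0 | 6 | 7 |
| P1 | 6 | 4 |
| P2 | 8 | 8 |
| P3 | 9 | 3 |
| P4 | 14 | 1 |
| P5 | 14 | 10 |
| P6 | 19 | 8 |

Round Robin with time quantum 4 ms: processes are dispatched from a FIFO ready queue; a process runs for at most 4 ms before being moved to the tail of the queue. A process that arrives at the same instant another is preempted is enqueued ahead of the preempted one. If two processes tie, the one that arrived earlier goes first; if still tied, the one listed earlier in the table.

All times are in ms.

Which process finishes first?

P1

Timeline: | idle 0-6 | P0 6-10 | P1 10-14 | P2 14-18 | P3 18-21 | P0 21-24 | P4 24-25 | P5 25-29 | P2 29-33 | P6 33-37 | P5 37-41 | P6 41-45 | P5 45-47 |
Completion: P0=24  P1=14  P2=33  P3=21  P4=25  P5=47  P6=45
Finish order: P1 → P3 → P0 → P4 → P2 → P6 → P5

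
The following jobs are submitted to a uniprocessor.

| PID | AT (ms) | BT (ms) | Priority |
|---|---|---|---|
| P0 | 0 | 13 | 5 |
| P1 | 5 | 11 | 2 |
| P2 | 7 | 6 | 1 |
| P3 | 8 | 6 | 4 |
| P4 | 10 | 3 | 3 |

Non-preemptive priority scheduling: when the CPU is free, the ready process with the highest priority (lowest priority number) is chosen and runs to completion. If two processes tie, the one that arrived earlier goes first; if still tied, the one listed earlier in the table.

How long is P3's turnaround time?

31

Schedule: | P0 0-13 | P2 13-19 | P1 19-30 | P4 30-33 | P3 33-39 |
Completion: P0=13  P1=30  P2=19  P3=39  P4=33
Turnaround(P3) = completion − arrival = 39 − 8 = 31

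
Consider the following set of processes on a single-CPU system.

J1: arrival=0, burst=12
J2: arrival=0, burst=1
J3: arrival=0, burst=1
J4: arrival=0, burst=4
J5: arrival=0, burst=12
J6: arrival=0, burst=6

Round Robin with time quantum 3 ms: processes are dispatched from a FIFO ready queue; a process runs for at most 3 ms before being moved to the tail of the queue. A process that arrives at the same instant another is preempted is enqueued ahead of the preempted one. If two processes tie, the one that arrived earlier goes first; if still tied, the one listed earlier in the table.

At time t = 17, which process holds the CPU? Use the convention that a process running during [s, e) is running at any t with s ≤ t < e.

J4

Schedule: | J1 0-3 | J2 3-4 | J3 4-5 | J4 5-8 | J5 8-11 | J6 11-14 | J1 14-17 | J4 17-18 | J5 18-21 | J6 21-24 | J1 24-27 | J5 27-30 | J1 30-33 | J5 33-36 |
Completion: J1=33  J2=4  J3=5  J4=18  J5=36  J6=24
Turnaround (C−A): J1=33  J2=4  J3=5  J4=18  J5=36  J6=24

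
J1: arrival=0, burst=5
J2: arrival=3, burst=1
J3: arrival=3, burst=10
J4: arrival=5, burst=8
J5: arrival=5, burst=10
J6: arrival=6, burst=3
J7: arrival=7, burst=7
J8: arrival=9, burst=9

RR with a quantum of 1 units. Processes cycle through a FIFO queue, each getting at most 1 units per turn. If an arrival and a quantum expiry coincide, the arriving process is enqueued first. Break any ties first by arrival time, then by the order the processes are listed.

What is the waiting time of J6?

Schedule: | J1 0-3 | J2 3-4 | J3 4-5 | J1 5-6 | J4 6-7 | J5 7-8 | J3 8-9 | J6 9-10 | J1 10-11 | J7 11-12 | J4 12-13 | J5 13-14 | J8 14-15 | J3 15-16 | J6 16-17 | J7 17-18 | J4 18-19 | J5 19-20 | J8 20-21 | J3 21-22 | J6 22-23 | J7 23-24 | J4 24-25 | J5 25-26 | J8 26-27 | J3 27-28 | J7 28-29 | J4 29-30 | J5 30-31 | J8 31-32 | J3 32-33 | J7 33-34 | J4 34-35 | J5 35-36 | J8 36-37 | J3 37-38 | J7 38-39 | J4 39-40 | J5 40-41 | J8 41-42 | J3 42-43 | J7 43-44 | J4 44-45 | J5 45-46 | J8 46-47 | J3 47-48 | J5 48-49 | J8 49-50 | J3 50-51 | J5 51-52 | J8 52-53 |
Completion: J1=11  J2=4  J3=51  J4=45  J5=52  J6=23  J7=44  J8=53
Turnaround (C−A): J1=11  J2=1  J3=48  J4=40  J5=47  J6=17  J7=37  J8=44
Waiting(J6) = turnaround − burst = 17 − 3 = 14

14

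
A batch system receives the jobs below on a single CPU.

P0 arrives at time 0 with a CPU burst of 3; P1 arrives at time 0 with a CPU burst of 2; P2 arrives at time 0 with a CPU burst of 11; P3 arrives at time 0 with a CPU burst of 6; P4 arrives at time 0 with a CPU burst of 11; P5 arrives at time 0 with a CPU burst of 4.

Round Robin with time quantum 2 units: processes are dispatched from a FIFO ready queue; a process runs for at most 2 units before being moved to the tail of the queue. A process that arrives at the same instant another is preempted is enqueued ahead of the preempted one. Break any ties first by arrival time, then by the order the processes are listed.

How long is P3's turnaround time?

25

Timeline: | P0 0-2 | P1 2-4 | P2 4-6 | P3 6-8 | P4 8-10 | P5 10-12 | P0 12-13 | P2 13-15 | P3 15-17 | P4 17-19 | P5 19-21 | P2 21-23 | P3 23-25 | P4 25-27 | P2 27-29 | P4 29-31 | P2 31-33 | P4 33-35 | P2 35-36 | P4 36-37 |
Completion: P0=13  P1=4  P2=36  P3=25  P4=37  P5=21
Turnaround (C−A): P0=13  P1=4  P2=36  P3=25  P4=37  P5=21
Turnaround(P3) = completion − arrival = 25 − 0 = 25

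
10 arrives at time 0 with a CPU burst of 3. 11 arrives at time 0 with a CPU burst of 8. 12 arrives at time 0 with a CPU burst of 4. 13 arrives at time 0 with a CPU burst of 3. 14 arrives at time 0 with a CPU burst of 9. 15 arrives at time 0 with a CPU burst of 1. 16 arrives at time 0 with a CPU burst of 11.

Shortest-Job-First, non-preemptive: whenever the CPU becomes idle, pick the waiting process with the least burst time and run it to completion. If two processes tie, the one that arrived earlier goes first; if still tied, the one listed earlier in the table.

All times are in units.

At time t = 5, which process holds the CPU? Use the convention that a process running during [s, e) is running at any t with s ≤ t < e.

13

Timeline: | 15 0-1 | 10 1-4 | 13 4-7 | 12 7-11 | 11 11-19 | 14 19-28 | 16 28-39 |
Completion: 10=4  11=19  12=11  13=7  14=28  15=1  16=39
Turnaround (C−A): 10=4  11=19  12=11  13=7  14=28  15=1  16=39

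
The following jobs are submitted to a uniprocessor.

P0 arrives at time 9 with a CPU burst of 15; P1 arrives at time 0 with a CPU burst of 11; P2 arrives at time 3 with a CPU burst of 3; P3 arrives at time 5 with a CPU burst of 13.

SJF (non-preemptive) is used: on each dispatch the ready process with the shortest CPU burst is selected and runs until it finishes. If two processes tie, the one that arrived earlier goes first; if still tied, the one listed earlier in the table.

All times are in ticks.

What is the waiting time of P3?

Timeline: | P1 0-11 | P2 11-14 | P3 14-27 | P0 27-42 |
Completion: P0=42  P1=11  P2=14  P3=27
Waiting(P3) = turnaround − burst = 22 − 13 = 9

9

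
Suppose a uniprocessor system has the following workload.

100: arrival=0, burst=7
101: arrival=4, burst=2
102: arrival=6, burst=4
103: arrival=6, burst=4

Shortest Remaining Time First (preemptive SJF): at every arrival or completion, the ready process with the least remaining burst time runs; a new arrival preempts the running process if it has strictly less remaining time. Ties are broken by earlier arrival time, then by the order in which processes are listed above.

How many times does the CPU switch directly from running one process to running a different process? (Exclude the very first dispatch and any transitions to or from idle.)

Timeline: | 100 0-4 | 101 4-6 | 100 6-9 | 102 9-13 | 103 13-17 |
Completion: 100=9  101=6  102=13  103=17

4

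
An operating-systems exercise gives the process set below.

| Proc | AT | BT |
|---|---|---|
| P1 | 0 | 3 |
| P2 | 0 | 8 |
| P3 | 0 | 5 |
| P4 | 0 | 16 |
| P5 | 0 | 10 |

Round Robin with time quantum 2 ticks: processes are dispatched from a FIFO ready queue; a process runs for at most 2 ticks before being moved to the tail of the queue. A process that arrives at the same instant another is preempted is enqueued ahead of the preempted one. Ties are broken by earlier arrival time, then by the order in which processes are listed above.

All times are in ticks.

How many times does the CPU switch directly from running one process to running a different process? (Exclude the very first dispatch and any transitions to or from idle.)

19

Gantt: | P1 0-2 | P2 2-4 | P3 4-6 | P4 6-8 | P5 8-10 | P1 10-11 | P2 11-13 | P3 13-15 | P4 15-17 | P5 17-19 | P2 19-21 | P3 21-22 | P4 22-24 | P5 24-26 | P2 26-28 | P4 28-30 | P5 30-32 | P4 32-34 | P5 34-36 | P4 36-42 |
Completion: P1=11  P2=28  P3=22  P4=42  P5=36
Turnaround (C−A): P1=11  P2=28  P3=22  P4=42  P5=36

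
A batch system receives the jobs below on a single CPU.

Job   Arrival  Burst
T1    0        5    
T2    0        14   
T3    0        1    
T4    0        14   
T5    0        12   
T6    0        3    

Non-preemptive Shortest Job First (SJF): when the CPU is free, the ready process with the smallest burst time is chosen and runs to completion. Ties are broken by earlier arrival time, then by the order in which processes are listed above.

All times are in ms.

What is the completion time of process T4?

Timeline: | T3 0-1 | T6 1-4 | T1 4-9 | T5 9-21 | T2 21-35 | T4 35-49 |
Completion: T1=9  T2=35  T3=1  T4=49  T5=21  T6=4

49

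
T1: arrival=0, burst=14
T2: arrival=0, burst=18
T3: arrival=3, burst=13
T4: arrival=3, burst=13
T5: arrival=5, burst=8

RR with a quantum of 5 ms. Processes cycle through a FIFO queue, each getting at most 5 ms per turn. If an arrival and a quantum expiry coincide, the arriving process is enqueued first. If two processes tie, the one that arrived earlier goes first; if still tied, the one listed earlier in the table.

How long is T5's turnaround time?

Timeline: | T1 0-5 | T2 5-10 | T3 10-15 | T4 15-20 | T5 20-25 | T1 25-30 | T2 30-35 | T3 35-40 | T4 40-45 | T5 45-48 | T1 48-52 | T2 52-57 | T3 57-60 | T4 60-63 | T2 63-66 |
Completion: T1=52  T2=66  T3=60  T4=63  T5=48
Turnaround (C−A): T1=52  T2=66  T3=57  T4=60  T5=43
Turnaround(T5) = completion − arrival = 48 − 5 = 43

43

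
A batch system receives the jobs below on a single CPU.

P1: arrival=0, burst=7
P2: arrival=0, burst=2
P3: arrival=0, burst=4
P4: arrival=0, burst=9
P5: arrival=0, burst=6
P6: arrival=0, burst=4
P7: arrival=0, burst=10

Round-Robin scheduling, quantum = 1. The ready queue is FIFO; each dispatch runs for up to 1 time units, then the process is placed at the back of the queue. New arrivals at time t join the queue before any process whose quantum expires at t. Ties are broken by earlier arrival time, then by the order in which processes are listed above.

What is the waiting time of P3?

18

Timeline: | P1 0-1 | P2 1-2 | P3 2-3 | P4 3-4 | P5 4-5 | P6 5-6 | P7 6-7 | P1 7-8 | P2 8-9 | P3 9-10 | P4 10-11 | P5 11-12 | P6 12-13 | P7 13-14 | P1 14-15 | P3 15-16 | P4 16-17 | P5 17-18 | P6 18-19 | P7 19-20 | P1 20-21 | P3 21-22 | P4 22-23 | P5 23-24 | P6 24-25 | P7 25-26 | P1 26-27 | P4 27-28 | P5 28-29 | P7 29-30 | P1 30-31 | P4 31-32 | P5 32-33 | P7 33-34 | P1 34-35 | P4 35-36 | P7 36-37 | P4 37-38 | P7 38-39 | P4 39-40 | P7 40-42 |
Completion: P1=35  P2=9  P3=22  P4=40  P5=33  P6=25  P7=42
Turnaround (C−A): P1=35  P2=9  P3=22  P4=40  P5=33  P6=25  P7=42
Waiting(P3) = turnaround − burst = 22 − 4 = 18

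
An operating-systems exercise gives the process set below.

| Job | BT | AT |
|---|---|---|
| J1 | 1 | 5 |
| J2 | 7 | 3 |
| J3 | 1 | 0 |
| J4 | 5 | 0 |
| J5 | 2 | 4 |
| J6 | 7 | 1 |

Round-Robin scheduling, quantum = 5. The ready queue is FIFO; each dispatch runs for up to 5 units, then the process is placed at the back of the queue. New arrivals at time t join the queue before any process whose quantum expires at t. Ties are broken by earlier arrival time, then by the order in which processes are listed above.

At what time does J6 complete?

21

Schedule: | J3 0-1 | J4 1-6 | J6 6-11 | J2 11-16 | J5 16-18 | J1 18-19 | J6 19-21 | J2 21-23 |
Completion: J1=19  J2=23  J3=1  J4=6  J5=18  J6=21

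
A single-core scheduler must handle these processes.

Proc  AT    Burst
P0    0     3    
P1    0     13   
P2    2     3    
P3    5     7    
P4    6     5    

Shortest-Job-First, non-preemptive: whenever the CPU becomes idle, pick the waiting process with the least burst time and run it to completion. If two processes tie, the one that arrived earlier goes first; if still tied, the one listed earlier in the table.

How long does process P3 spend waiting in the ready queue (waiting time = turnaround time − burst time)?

6

Schedule: | P0 0-3 | P2 3-6 | P4 6-11 | P3 11-18 | P1 18-31 |
Completion: P0=3  P1=31  P2=6  P3=18  P4=11
Turnaround (C−A): P0=3  P1=31  P2=4  P3=13  P4=5
Waiting(P3) = turnaround − burst = 13 − 7 = 6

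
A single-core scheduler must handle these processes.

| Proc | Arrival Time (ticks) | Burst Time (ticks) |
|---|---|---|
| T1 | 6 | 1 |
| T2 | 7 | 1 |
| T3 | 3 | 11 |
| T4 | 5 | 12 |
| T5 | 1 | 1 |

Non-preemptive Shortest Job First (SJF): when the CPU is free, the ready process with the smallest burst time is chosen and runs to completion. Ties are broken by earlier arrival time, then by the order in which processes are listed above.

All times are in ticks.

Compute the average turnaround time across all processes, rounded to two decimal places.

10.60

Schedule: | idle 0-1 | T5 1-2 | idle 2-3 | T3 3-14 | T1 14-15 | T2 15-16 | T4 16-28 |
Completion: T1=15  T2=16  T3=14  T4=28  T5=2
Turnaround (C−A): T1=9  T2=9  T3=11  T4=23  T5=1
Turnaround times: T1=9, T2=9, T3=11, T4=23, T5=1
Average turnaround = (9+9+11+23+1) / 5 = 53/5 = 10.60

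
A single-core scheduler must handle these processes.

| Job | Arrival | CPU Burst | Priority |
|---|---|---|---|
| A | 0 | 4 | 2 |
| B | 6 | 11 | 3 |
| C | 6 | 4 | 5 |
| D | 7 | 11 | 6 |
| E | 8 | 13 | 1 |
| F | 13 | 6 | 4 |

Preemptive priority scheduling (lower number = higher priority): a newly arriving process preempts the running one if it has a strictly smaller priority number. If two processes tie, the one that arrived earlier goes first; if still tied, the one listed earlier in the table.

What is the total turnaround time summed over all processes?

Timeline: | A 0-4 | idle 4-6 | B 6-8 | E 8-21 | B 21-30 | F 30-36 | C 36-40 | D 40-51 |
Completion: A=4  B=30  C=40  D=51  E=21  F=36
Turnaround = completion − arrival: A=4, B=24, C=34, D=44, E=13, F=23
Total turnaround = 4 + 24 + 34 + 44 + 13 + 23 = 142

142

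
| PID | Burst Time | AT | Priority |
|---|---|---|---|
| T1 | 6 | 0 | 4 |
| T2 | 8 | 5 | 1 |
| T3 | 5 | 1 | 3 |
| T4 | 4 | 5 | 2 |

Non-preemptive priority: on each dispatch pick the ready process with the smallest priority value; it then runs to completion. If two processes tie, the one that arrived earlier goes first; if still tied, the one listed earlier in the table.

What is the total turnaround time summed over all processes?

Timeline: | T1 0-6 | T2 6-14 | T4 14-18 | T3 18-23 |
Completion: T1=6  T2=14  T3=23  T4=18
Turnaround (C−A): T1=6  T2=9  T3=22  T4=13
Turnaround = completion − arrival: T1=6, T2=9, T3=22, T4=13
Total turnaround = 6 + 9 + 22 + 13 = 50

50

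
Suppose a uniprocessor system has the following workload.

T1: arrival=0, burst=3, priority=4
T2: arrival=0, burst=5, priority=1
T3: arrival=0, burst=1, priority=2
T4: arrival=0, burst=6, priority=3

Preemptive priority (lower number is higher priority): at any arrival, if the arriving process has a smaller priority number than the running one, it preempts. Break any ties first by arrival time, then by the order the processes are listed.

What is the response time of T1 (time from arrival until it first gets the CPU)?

Gantt: | T2 0-5 | T3 5-6 | T4 6-12 | T1 12-15 |
Completion: T1=15  T2=5  T3=6  T4=12
Response(T1) = first start − arrival = 12 − 0 = 12

12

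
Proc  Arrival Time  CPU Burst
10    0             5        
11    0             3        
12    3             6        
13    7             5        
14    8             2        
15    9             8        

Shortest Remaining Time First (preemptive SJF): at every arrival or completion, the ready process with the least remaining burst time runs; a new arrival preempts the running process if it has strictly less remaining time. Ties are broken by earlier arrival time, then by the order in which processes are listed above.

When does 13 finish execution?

15

Timeline: | 11 0-3 | 10 3-8 | 14 8-10 | 13 10-15 | 12 15-21 | 15 21-29 |
Completion: 10=8  11=3  12=21  13=15  14=10  15=29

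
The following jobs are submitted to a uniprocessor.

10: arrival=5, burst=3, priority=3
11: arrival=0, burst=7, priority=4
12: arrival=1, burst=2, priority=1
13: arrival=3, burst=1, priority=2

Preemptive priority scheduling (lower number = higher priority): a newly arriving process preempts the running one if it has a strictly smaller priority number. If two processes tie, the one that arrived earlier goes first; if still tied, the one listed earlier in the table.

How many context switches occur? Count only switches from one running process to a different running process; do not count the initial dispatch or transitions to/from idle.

5

Schedule: | 11 0-1 | 12 1-3 | 13 3-4 | 11 4-5 | 10 5-8 | 11 8-13 |
Completion: 10=8  11=13  12=3  13=4
Turnaround (C−A): 10=3  11=13  12=2  13=1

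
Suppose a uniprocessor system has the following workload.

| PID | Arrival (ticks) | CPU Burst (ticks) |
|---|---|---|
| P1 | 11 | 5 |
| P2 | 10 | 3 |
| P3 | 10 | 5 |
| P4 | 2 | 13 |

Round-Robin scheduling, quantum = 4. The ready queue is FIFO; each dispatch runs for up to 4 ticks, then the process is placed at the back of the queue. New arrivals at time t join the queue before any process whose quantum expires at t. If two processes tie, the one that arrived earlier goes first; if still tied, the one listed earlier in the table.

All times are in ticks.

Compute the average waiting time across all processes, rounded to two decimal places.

8.75

Gantt: | idle 0-2 | P4 2-10 | P2 10-13 | P3 13-17 | P4 17-21 | P1 21-25 | P3 25-26 | P4 26-27 | P1 27-28 |
Completion: P1=28  P2=13  P3=26  P4=27
Waiting times: P1=12, P2=0, P3=11, P4=12
Average waiting = (12+0+11+12) / 4 = 35/4 = 8.75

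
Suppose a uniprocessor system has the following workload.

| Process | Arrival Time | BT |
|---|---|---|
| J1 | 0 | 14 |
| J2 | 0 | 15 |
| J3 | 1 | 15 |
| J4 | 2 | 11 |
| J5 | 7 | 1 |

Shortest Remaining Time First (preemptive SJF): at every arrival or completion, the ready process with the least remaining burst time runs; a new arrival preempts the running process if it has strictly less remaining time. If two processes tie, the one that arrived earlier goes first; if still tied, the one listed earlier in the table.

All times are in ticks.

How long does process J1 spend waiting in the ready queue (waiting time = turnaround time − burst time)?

Gantt: | J1 0-2 | J4 2-7 | J5 7-8 | J4 8-14 | J1 14-26 | J2 26-41 | J3 41-56 |
Completion: J1=26  J2=41  J3=56  J4=14  J5=8
Waiting(J1) = turnaround − burst = 26 − 14 = 12

12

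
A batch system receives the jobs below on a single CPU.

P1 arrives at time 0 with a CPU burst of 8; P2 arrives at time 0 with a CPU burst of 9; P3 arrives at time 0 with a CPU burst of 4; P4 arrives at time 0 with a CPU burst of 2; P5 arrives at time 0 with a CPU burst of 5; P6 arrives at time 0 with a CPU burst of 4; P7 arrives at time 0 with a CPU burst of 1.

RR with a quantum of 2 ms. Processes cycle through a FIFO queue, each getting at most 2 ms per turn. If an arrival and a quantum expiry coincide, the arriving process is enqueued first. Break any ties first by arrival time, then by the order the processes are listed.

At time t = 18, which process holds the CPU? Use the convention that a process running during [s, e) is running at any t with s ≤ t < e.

P3

Timeline: | P1 0-2 | P2 2-4 | P3 4-6 | P4 6-8 | P5 8-10 | P6 10-12 | P7 12-13 | P1 13-15 | P2 15-17 | P3 17-19 | P5 19-21 | P6 21-23 | P1 23-25 | P2 25-27 | P5 27-28 | P1 28-30 | P2 30-33 |
Completion: P1=30  P2=33  P3=19  P4=8  P5=28  P6=23  P7=13
Turnaround (C−A): P1=30  P2=33  P3=19  P4=8  P5=28  P6=23  P7=13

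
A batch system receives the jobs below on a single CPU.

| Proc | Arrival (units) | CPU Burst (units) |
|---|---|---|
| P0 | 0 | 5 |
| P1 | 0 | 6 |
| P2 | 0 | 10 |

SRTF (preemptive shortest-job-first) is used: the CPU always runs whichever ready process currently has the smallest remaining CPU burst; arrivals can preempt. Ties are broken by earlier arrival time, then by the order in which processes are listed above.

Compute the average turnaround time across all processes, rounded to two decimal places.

Timeline: | P0 0-5 | P1 5-11 | P2 11-21 |
Completion: P0=5  P1=11  P2=21
Turnaround times: P0=5, P1=11, P2=21
Average turnaround = (5+11+21) / 3 = 37/3 = 12.33

12.33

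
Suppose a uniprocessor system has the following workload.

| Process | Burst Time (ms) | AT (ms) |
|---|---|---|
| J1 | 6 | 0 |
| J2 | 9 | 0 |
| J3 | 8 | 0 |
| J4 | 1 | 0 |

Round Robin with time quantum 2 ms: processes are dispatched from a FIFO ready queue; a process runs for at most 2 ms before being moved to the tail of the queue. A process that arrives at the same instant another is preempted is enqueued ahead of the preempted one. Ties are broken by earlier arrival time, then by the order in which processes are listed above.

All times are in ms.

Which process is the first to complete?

J4

Gantt: | J1 0-2 | J2 2-4 | J3 4-6 | J4 6-7 | J1 7-9 | J2 9-11 | J3 11-13 | J1 13-15 | J2 15-17 | J3 17-19 | J2 19-21 | J3 21-23 | J2 23-24 |
Completion: J1=15  J2=24  J3=23  J4=7
Turnaround (C−A): J1=15  J2=24  J3=23  J4=7
Finish order: J4 → J1 → J3 → J2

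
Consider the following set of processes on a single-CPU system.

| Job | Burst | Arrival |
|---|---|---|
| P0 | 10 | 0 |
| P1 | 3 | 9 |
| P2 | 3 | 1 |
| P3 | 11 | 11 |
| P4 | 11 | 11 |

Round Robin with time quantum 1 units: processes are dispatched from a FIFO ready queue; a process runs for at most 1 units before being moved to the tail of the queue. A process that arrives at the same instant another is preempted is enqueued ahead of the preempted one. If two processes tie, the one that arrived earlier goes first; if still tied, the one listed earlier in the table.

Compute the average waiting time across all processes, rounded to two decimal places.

Schedule: | P0 0-1 | P2 1-2 | P0 2-3 | P2 3-4 | P0 4-5 | P2 5-6 | P0 6-9 | P1 9-10 | P0 10-11 | P1 11-12 | P3 12-13 | P4 13-14 | P0 14-15 | P1 15-16 | P3 16-17 | P4 17-18 | P0 18-19 | P3 19-20 | P4 20-21 | P0 21-22 | P3 22-23 | P4 23-24 | P3 24-25 | P4 25-26 | P3 26-27 | P4 27-28 | P3 28-29 | P4 29-30 | P3 30-31 | P4 31-32 | P3 32-33 | P4 33-34 | P3 34-35 | P4 35-36 | P3 36-37 | P4 37-38 |
Completion: P0=22  P1=16  P2=6  P3=37  P4=38
Turnaround (C−A): P0=22  P1=7  P2=5  P3=26  P4=27
Waiting times: P0=12, P1=4, P2=2, P3=15, P4=16
Average waiting = (12+4+2+15+16) / 5 = 49/5 = 9.80

9.80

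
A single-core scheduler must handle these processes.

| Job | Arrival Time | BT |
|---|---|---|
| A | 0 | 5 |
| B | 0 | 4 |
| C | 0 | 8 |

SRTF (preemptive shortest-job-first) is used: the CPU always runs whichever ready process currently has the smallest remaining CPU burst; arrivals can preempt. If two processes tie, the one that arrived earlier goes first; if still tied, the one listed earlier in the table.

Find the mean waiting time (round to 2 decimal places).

4.33

Timeline: | B 0-4 | A 4-9 | C 9-17 |
Completion: A=9  B=4  C=17
Waiting times: A=4, B=0, C=9
Average waiting = (4+0+9) / 3 = 13/3 = 4.33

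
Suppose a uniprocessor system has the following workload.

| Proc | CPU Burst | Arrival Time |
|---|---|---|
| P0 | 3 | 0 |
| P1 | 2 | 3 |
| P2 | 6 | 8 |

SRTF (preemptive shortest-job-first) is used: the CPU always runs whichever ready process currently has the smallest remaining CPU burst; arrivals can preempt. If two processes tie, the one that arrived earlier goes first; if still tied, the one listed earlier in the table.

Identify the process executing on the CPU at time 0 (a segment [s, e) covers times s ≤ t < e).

P0

Gantt: | P0 0-3 | P1 3-5 | idle 5-8 | P2 8-14 |
Completion: P0=3  P1=5  P2=14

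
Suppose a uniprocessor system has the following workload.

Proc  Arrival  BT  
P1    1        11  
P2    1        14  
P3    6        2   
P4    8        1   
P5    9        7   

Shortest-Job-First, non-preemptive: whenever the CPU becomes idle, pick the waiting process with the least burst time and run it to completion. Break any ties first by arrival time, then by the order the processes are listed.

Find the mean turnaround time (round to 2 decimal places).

14.60

Gantt: | idle 0-1 | P1 1-12 | P4 12-13 | P3 13-15 | P5 15-22 | P2 22-36 |
Completion: P1=12  P2=36  P3=15  P4=13  P5=22
Turnaround (C−A): P1=11  P2=35  P3=9  P4=5  P5=13
Turnaround times: P1=11, P2=35, P3=9, P4=5, P5=13
Average turnaround = (11+35+9+5+13) / 5 = 73/5 = 14.60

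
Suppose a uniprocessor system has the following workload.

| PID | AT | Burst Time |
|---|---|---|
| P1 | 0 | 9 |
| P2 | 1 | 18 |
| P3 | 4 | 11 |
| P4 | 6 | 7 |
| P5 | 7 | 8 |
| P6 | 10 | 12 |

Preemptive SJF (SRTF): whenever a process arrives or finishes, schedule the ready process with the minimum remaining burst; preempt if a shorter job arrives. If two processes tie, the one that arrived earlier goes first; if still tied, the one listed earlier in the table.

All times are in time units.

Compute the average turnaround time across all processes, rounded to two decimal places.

28.00

Timeline: | P1 0-9 | P4 9-16 | P5 16-24 | P3 24-35 | P6 35-47 | P2 47-65 |
Completion: P1=9  P2=65  P3=35  P4=16  P5=24  P6=47
Turnaround times: P1=9, P2=64, P3=31, P4=10, P5=17, P6=37
Average turnaround = (9+64+31+10+17+37) / 6 = 168/6 = 28.00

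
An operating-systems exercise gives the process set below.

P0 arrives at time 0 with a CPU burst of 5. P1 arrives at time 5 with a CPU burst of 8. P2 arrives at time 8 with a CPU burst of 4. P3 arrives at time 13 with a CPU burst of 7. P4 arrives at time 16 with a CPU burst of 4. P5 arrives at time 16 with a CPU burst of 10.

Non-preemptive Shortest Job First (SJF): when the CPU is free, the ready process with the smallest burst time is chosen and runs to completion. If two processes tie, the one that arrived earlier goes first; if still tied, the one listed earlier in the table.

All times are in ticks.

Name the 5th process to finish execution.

P3

Gantt: | P0 0-5 | P1 5-13 | P2 13-17 | P4 17-21 | P3 21-28 | P5 28-38 |
Completion: P0=5  P1=13  P2=17  P3=28  P4=21  P5=38
Turnaround (C−A): P0=5  P1=8  P2=9  P3=15  P4=5  P5=22
Finish order: P0 → P1 → P2 → P4 → P3 → P5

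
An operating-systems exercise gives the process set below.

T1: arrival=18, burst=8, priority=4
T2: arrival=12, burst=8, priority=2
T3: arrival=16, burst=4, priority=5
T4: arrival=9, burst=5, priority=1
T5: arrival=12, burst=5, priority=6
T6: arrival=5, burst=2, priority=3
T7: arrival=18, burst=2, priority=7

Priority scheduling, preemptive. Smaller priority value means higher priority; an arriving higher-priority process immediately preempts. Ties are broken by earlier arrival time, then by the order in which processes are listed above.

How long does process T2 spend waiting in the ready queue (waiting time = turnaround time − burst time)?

Gantt: | idle 0-5 | T6 5-7 | idle 7-9 | T4 9-14 | T2 14-22 | T1 22-30 | T3 30-34 | T5 34-39 | T7 39-41 |
Completion: T1=30  T2=22  T3=34  T4=14  T5=39  T6=7  T7=41
Turnaround (C−A): T1=12  T2=10  T3=18  T4=5  T5=27  T6=2  T7=23
Waiting(T2) = turnaround − burst = 10 − 8 = 2

2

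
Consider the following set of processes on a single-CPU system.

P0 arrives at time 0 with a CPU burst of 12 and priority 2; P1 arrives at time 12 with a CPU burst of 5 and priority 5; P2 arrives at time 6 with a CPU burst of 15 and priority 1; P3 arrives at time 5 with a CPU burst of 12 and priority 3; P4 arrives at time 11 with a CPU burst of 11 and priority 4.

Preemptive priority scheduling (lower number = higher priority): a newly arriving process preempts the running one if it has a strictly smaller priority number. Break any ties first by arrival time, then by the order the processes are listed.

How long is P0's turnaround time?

27

Gantt: | P0 0-6 | P2 6-21 | P0 21-27 | P3 27-39 | P4 39-50 | P1 50-55 |
Completion: P0=27  P1=55  P2=21  P3=39  P4=50
Turnaround (C−A): P0=27  P1=43  P2=15  P3=34  P4=39
Turnaround(P0) = completion − arrival = 27 − 0 = 27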